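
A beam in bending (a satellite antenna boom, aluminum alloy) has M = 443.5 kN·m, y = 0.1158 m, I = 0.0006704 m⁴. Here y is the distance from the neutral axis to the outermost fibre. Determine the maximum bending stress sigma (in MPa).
Model: a beam in bending, so sigma = (M·y) / I.
Convert to SI units:
  M = 443.5 kN·m = 443500 N·m
Substitute:
  sigma = (443500 × 0.1158) / 0.0006704
  sigma = 7.661 × 10⁷ Pa
Convert: sigma = 7.661 × 10⁷ Pa = 76.61 MPa
Final answer: sigma = 76.61 MPa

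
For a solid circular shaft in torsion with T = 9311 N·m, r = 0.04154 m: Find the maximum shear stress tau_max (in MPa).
Model: a solid circular shaft in torsion, so tau_max = (2·T) / (π·r^3).
Substitute:
  tau_max = (2 × 9311) / (π × 0.04154^3)
  tau_max = 8.269 × 10⁷ Pa
Convert: tau_max = 8.269 × 10⁷ Pa = 82.69 MPa
Final answer: tau_max = 82.69 MPa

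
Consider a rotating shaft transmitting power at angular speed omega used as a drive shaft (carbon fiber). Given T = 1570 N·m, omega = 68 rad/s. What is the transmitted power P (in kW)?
Model: a rotating shaft transmitting power at angular speed omega, so P = T·omega.
Substitute:
  P = 1570 × 68
  P = 106800 W
Convert: P = 106800 W = 106.8 kW
Final answer: P = 106.8 kW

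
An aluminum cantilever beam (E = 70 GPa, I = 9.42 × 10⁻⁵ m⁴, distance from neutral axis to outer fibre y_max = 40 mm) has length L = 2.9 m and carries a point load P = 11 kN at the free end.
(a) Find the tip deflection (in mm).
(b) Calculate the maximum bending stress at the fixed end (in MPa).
(a) Tip deflection of a cantilever with an end point load: δ = P·L^3 / (3·E·I). Convert P = 11 kN = 11000 N, E = 70 GPa = 7 × 10¹⁰ Pa.
  δ = (11000 × 2.9^3) / (3 × (7 × 10¹⁰) × (9.42 × 10⁻⁵)) = 0.01356 m = 13.56 mm
(b) Maximum bending moment at the fixed end: M = P·L = 11000 × 2.9 = 31900 N·m. Convert y_max = 40 mm = 0.04 m.
  σ = M·y_max / I = (31900 × 0.04) / (9.42 × 10⁻⁵) = 1.355 × 10⁷ Pa = 13.55 MPa
Final answer: (a) δ = 13.56 mm, (b) σ = 13.55 MPa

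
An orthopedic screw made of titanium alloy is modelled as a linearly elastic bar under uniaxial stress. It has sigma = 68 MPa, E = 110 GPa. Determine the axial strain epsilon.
Model: a linearly elastic bar under uniaxial stress, so epsilon = sigma / E.
Convert to SI units:
  sigma = 68 MPa = 6.8 × 10⁷ Pa
  E = 110 GPa = 1.1 × 10¹¹ Pa
Substitute:
  epsilon = (6.8 × 10⁷) / (1.1 × 10¹¹)
  epsilon = 0.0006182
Final answer: epsilon = 0.0006182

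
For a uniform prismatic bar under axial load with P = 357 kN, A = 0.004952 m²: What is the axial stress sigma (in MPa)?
Model: a uniform prismatic bar under axial load, so sigma = P / A.
Convert to SI units:
  P = 357 kN = 357000 N
Substitute:
  sigma = 357000 / 0.004952
  sigma = 7.209 × 10⁷ Pa
Convert: sigma = 7.209 × 10⁷ Pa = 72.09 MPa
Final answer: sigma = 72.09 MPa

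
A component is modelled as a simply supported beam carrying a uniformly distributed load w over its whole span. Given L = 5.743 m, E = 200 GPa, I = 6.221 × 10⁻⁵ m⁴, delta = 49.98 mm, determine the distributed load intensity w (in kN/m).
Model: a simply supported beam carrying a uniformly distributed load w over its whole span, so delta = (5·w·L^4) / (384·E·I).
Solve for w: w = (384·delta·E·I) / (5·L^4).
Convert to SI units:
  E = 200 GPa = 2 × 10¹¹ Pa
  delta = 49.98 mm = 0.04998 m
Substitute:
  w = (384 × 0.04998 × (2 × 10¹¹) × (6.221 × 10⁻⁵)) / (5 × 5.743^4)
  w = 43900 N/m
Convert: w = 43900 N/m = 43.9 kN/m
Final answer: w = 43.9 kN/m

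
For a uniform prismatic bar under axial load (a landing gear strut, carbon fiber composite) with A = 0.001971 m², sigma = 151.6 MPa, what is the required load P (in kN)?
Model: a uniform prismatic bar under axial load, so sigma = P / A.
Solve for P: P = sigma·A.
Convert to SI units:
  sigma = 151.6 MPa = 1.516 × 10⁸ Pa
Substitute:
  P = (1.516 × 10⁸) × 0.001971
  P = 298800 N
Convert: P = 298800 N = 298.8 kN
Final answer: P = 298.8 kN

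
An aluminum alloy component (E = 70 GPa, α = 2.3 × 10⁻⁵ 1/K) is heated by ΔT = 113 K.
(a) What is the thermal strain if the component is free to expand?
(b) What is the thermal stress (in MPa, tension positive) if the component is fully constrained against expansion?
(a) Free thermal strain ε_th = α·ΔT = (2.3 × 10⁻⁵) × 113 = 0.002599
(b) Fully constrained, the expansion is suppressed, so σ = -E·α·ΔT. Convert E = 70 GPa = 7 × 10¹⁰ Pa.
  σ = -(7 × 10¹⁰) × (2.3 × 10⁻⁵) × 113 = -1.819 × 10⁸ Pa = -181.9 MPa (compressive)
Final answer: (a) ε_th = 0.002599, (b) σ = -181.9 MPa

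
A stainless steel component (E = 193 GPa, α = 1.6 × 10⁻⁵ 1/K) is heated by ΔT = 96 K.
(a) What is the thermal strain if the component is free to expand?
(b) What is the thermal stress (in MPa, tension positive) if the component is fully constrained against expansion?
(a) Free thermal strain ε_th = α·ΔT = (1.6 × 10⁻⁵) × 96 = 0.001536
(b) Fully constrained, the expansion is suppressed, so σ = -E·α·ΔT. Convert E = 193 GPa = 1.93 × 10¹¹ Pa.
  σ = -(1.93 × 10¹¹) × (1.6 × 10⁻⁵) × 96 = -2.964 × 10⁸ Pa = -296.4 MPa (compressive)
Final answer: (a) ε_th = 0.001536, (b) σ = -296.4 MPa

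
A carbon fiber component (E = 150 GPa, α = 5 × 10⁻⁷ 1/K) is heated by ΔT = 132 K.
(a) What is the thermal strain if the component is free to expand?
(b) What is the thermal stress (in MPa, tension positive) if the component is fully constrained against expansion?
(a) Free thermal strain ε_th = α·ΔT = (5 × 10⁻⁷) × 132 = 6.6 × 10⁻⁵
(b) Fully constrained, the expansion is suppressed, so σ = -E·α·ΔT. Convert E = 150 GPa = 1.5 × 10¹¹ Pa.
  σ = -(1.5 × 10¹¹) × (5 × 10⁻⁷) × 132 = -9.9 × 10⁶ Pa = -9.9 MPa (compressive)
Final answer: (a) ε_th = 6.6 × 10⁻⁵, (b) σ = -9.9 MPa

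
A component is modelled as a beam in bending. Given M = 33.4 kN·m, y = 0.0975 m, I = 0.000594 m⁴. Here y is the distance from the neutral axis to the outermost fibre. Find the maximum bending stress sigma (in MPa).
Model: a beam in bending, so sigma = (M·y) / I.
Convert to SI units:
  M = 33.4 kN·m = 33400 N·m
Substitute:
  sigma = (33400 × 0.0975) / 0.000594
  sigma = 5.482 × 10⁶ Pa
Convert: sigma = 5.482 × 10⁶ Pa = 5.482 MPa
Final answer: sigma = 5.482 MPa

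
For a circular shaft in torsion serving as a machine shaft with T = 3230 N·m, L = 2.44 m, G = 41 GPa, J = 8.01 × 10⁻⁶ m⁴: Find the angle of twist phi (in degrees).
Model: a circular shaft in torsion, so phi = (T·L) / (G·J).
Convert to SI units:
  G = 41 GPa = 4.1 × 10¹⁰ Pa
Substitute:
  phi = (3230 × 2.44) / ((4.1 × 10¹⁰) × (8.01 × 10⁻⁶))
  phi = 0.024 rad
Convert to degrees: phi = 0.024 × 180/π = 1.375°
Final answer: phi = 1.375°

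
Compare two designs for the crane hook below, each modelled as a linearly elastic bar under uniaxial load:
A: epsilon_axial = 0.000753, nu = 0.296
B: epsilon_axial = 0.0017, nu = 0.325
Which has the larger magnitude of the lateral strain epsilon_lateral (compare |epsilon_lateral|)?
Model: a linearly elastic bar under uniaxial load, so epsilon_lateral = -nu·epsilon_axial (SI units).
  A: epsilon_lateral = -(0.296 × 0.000753) = -0.0002229
  B: epsilon_lateral = -(0.325 × 0.0017) = -0.0005525
|epsilon_lateral|: A = 0.0002229, B = 0.0005525, so B is larger in magnitude.
Final answer: B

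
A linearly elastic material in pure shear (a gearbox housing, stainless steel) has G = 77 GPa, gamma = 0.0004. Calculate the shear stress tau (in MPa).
Model: a linearly elastic material in pure shear, so tau = G·gamma.
Convert to SI units:
  G = 77 GPa = 7.7 × 10¹⁰ Pa
Substitute:
  tau = (7.7 × 10¹⁰) × 0.0004
  tau = 3.08 × 10⁷ Pa
Convert: tau = 3.08 × 10⁷ Pa = 30.8 MPa
Final answer: tau = 30.8 MPa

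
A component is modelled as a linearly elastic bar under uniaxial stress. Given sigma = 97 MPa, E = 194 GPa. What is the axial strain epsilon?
Model: a linearly elastic bar under uniaxial stress, so epsilon = sigma / E.
Convert to SI units:
  sigma = 97 MPa = 9.7 × 10⁷ Pa
  E = 194 GPa = 1.94 × 10¹¹ Pa
Substitute:
  epsilon = (9.7 × 10⁷) / (1.94 × 10¹¹)
  epsilon = 0.0005
Final answer: epsilon = 0.0005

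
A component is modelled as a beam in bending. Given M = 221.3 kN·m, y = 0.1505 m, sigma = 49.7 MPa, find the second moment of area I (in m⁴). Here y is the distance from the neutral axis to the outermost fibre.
Model: a beam in bending, so sigma = (M·y) / I.
Solve for I: I = (M·y) / sigma.
Convert to SI units:
  M = 221.3 kN·m = 221300 N·m
  sigma = 49.7 MPa = 4.97 × 10⁷ Pa
Substitute:
  I = (221300 × 0.1505) / (4.97 × 10⁷)
  I = 0.0006701 m⁴
Final answer: I = 0.0006701 m⁴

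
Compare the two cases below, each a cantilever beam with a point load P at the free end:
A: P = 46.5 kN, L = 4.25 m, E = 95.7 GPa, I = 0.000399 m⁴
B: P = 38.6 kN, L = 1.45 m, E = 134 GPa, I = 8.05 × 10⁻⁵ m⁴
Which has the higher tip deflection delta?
Model: a cantilever beam with a point load P at the free end, so delta = (P·L^3) / (3·E·I) (SI units).
  A: delta = (46500 × 4.25^3) / (3 × (9.57 × 10¹⁰) × 0.000399) = 0.03116 m = 31.16 mm
  B: delta = (38600 × 1.45^3) / (3 × (1.34 × 10¹¹) × (8.05 × 10⁻⁵)) = 0.003636 m = 3.636 mm
31.16 mm > 3.636 mm, so A is larger.
Final answer: A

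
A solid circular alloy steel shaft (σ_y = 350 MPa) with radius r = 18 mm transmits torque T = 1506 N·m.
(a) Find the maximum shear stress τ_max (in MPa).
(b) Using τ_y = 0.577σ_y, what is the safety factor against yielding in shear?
(a) For a solid circular shaft, τ_max = T·r/J with J = π·r^4/2, i.e. τ_max = 2·T / (π·r^3). Convert r = 18 mm = 0.018 m.
  τ_max = (2 × 1506) / (π × 0.018^3) = 1.644 × 10⁸ Pa = 164.4 MPa
(b) τ_y = 0.577 × 350 = 201.95 MPa
  SF = τ_y/τ_max = 201.95 / 164.4 = 1.228
Final answer: (a) τ_max = 164.4 MPa, (b) SF = 1.228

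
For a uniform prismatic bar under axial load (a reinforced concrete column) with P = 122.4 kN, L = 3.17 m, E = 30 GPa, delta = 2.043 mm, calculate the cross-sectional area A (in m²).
Model: a uniform prismatic bar under axial load, so delta = (P·L) / (A·E).
Solve for A: A = (P·L) / (delta·E).
Convert to SI units:
  P = 122.4 kN = 122400 N
  E = 30 GPa = 3 × 10¹⁰ Pa
  delta = 2.043 mm = 0.002043 m
Substitute:
  A = (122400 × 3.17) / (0.002043 × (3 × 10¹⁰))
  A = 0.006331 m²
Final answer: A = 0.006331 m²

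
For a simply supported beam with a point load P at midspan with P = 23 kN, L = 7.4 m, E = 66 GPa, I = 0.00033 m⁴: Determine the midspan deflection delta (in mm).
Model: a simply supported beam with a point load P at midspan, so delta = (P·L^3) / (48·E·I).
Convert to SI units:
  P = 23 kN = 23000 N
  E = 66 GPa = 6.6 × 10¹⁰ Pa
Substitute:
  delta = (23000 × 7.4^3) / (48 × (6.6 × 10¹⁰) × 0.00033)
  delta = 0.008915 m
Convert: delta = 0.008915 m = 8.915 mm
Final answer: delta = 8.915 mm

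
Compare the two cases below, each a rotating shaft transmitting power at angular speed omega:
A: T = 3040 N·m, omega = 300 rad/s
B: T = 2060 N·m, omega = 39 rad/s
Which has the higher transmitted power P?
Model: a rotating shaft transmitting power at angular speed omega, so P = T·omega (SI units).
  A: P = 3040 × 300 = 912000 W = 912 kW
  B: P = 2060 × 39 = 80340 W = 80.34 kW
912 kW > 80.34 kW, so A is larger.
Final answer: A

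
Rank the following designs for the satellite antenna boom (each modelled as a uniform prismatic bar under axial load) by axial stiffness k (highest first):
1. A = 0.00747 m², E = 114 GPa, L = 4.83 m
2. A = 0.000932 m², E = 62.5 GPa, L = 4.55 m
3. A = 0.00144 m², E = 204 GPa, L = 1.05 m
Model: a uniform prismatic bar under axial load, so k = (A·E) / L (SI units).
  Case 1: k = (0.00747 × (1.14 × 10¹¹)) / 4.83 = 1.763 × 10⁸ N/m = 176.3 MN/m
  Case 2: k = (0.000932 × (6.25 × 10¹⁰)) / 4.55 = 1.28 × 10⁷ N/m = 12.8 MN/m
  Case 3: k = (0.00144 × (2.04 × 10¹¹)) / 1.05 = 2.798 × 10⁸ N/m = 279.8 MN/m
Ordering: 279.8 MN/m (case 3) > 176.3 MN/m (case 1) > 12.8 MN/m (case 2)
Final answer: 3, 1, 2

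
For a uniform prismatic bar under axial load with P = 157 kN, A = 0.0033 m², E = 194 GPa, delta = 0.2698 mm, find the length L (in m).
Model: a uniform prismatic bar under axial load, so delta = (P·L) / (A·E).
Solve for L: L = (delta·A·E) / P.
Convert to SI units:
  P = 157 kN = 157000 N
  E = 194 GPa = 1.94 × 10¹¹ Pa
  delta = 0.2698 mm = 0.0002698 m
Substitute:
  L = (0.0002698 × 0.0033 × (1.94 × 10¹¹)) / 157000
  L = 1.1 m
Final answer: L = 1.1 m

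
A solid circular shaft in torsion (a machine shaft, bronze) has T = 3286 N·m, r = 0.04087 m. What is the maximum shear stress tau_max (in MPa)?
Model: a solid circular shaft in torsion, so tau_max = (2·T) / (π·r^3).
Substitute:
  tau_max = (2 × 3286) / (π × 0.04087^3)
  tau_max = 3.064 × 10⁷ Pa
Convert: tau_max = 3.064 × 10⁷ Pa = 30.64 MPa
Final answer: tau_max = 30.64 MPa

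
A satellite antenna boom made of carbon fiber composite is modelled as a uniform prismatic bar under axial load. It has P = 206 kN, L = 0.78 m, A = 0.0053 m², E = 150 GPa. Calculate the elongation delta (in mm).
Model: a uniform prismatic bar under axial load, so delta = (P·L) / (A·E).
Convert to SI units:
  P = 206 kN = 206000 N
  E = 150 GPa = 1.5 × 10¹¹ Pa
Substitute:
  delta = (206000 × 0.78) / (0.0053 × (1.5 × 10¹¹))
  delta = 0.0002021 m
Convert: delta = 0.0002021 m = 0.2021 mm
Final answer: delta = 0.2021 mm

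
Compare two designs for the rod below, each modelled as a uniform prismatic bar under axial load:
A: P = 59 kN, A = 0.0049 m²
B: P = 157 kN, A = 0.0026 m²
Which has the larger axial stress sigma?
Model: a uniform prismatic bar under axial load, so sigma = P / A (SI units).
  A: sigma = 59000 / 0.0049 = 1.204 × 10⁷ Pa = 12.04 MPa
  B: sigma = 157000 / 0.0026 = 6.038 × 10⁷ Pa = 60.38 MPa
60.38 MPa > 12.04 MPa, so B is larger.
Final answer: B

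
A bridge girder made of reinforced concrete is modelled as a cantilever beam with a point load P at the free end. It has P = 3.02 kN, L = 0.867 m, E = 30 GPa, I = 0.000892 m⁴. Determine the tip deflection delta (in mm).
Model: a cantilever beam with a point load P at the free end, so delta = (P·L^3) / (3·E·I).
Convert to SI units:
  P = 3.02 kN = 3020 N
  E = 30 GPa = 3 × 10¹⁰ Pa
Substitute:
  delta = (3020 × 0.867^3) / (3 × (3 × 10¹⁰) × 0.000892)
  delta = 2.452 × 10⁻⁵ m
Convert: delta = 2.452 × 10⁻⁵ m = 0.02452 mm
Final answer: delta = 0.02452 mm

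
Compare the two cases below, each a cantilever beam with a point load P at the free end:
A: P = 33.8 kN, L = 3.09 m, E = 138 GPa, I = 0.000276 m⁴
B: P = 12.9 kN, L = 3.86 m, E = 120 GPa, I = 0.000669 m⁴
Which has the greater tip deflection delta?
Model: a cantilever beam with a point load P at the free end, so delta = (P·L^3) / (3·E·I) (SI units).
  A: delta = (33800 × 3.09^3) / (3 × (1.38 × 10¹¹) × 0.000276) = 0.008727 m = 8.727 mm
  B: delta = (12900 × 3.86^3) / (3 × (1.2 × 10¹¹) × 0.000669) = 0.003081 m = 3.081 mm
8.727 mm > 3.081 mm, so A is larger.
Final answer: A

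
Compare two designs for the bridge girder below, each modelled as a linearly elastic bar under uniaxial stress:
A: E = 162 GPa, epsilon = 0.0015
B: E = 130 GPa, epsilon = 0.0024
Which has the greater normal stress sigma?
Model: a linearly elastic bar under uniaxial stress, so sigma = E·epsilon (SI units).
  A: sigma = (1.62 × 10¹¹) × 0.0015 = 2.43 × 10⁸ Pa = 243 MPa
  B: sigma = (1.3 × 10¹¹) × 0.0024 = 3.12 × 10⁸ Pa = 312 MPa
312 MPa > 243 MPa, so B is larger.
Final answer: B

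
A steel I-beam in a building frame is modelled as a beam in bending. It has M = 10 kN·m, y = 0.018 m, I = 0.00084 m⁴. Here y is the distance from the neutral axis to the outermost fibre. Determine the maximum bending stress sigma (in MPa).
Model: a beam in bending, so sigma = (M·y) / I.
Convert to SI units:
  M = 10 kN·m = 10000 N·m
Substitute:
  sigma = (10000 × 0.018) / 0.00084
  sigma = 214300 Pa
Convert: sigma = 214300 Pa = 0.2143 MPa
Final answer: sigma = 0.2143 MPa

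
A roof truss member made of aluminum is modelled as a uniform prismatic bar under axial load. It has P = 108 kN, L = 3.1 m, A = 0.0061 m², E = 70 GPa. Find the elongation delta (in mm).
Model: a uniform prismatic bar under axial load, so delta = (P·L) / (A·E).
Convert to SI units:
  P = 108 kN = 108000 N
  E = 70 GPa = 7 × 10¹⁰ Pa
Substitute:
  delta = (108000 × 3.1) / (0.0061 × (7 × 10¹⁰))
  delta = 0.0007841 m
Convert: delta = 0.0007841 m = 0.7841 mm
Final answer: delta = 0.7841 mm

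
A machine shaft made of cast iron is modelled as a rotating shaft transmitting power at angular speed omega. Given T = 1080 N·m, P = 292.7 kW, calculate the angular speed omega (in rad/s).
Model: a rotating shaft transmitting power at angular speed omega, so P = T·omega.
Solve for omega: omega = P / T.
Convert to SI units:
  P = 292.7 kW = 292700 W
Substitute:
  omega = 292700 / 1080
  omega = 271 rad/s
Final answer: omega = 271 rad/s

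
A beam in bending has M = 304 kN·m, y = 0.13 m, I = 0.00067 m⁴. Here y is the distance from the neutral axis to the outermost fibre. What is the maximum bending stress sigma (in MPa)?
Model: a beam in bending, so sigma = (M·y) / I.
Convert to SI units:
  M = 304 kN·m = 304000 N·m
Substitute:
  sigma = (304000 × 0.13) / 0.00067
  sigma = 5.899 × 10⁷ Pa
Convert: sigma = 5.899 × 10⁷ Pa = 58.99 MPa
Final answer: sigma = 58.99 MPa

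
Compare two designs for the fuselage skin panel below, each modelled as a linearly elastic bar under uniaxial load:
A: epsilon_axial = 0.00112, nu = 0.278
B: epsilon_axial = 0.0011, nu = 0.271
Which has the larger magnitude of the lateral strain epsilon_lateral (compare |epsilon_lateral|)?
Model: a linearly elastic bar under uniaxial load, so epsilon_lateral = -nu·epsilon_axial (SI units).
  A: epsilon_lateral = -(0.278 × 0.00112) = -0.0003114
  B: epsilon_lateral = -(0.271 × 0.0011) = -0.0002981
|epsilon_lateral|: A = 0.0003114, B = 0.0002981, so A is larger in magnitude.
Final answer: A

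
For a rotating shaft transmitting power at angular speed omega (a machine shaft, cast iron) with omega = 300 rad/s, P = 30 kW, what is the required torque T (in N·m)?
Model: a rotating shaft transmitting power at angular speed omega, so P = T·omega.
Solve for T: T = P / omega.
Convert to SI units:
  P = 30 kW = 30000 W
Substitute:
  T = 30000 / 300
  T = 100 N·m
Final answer: T = 100 N·m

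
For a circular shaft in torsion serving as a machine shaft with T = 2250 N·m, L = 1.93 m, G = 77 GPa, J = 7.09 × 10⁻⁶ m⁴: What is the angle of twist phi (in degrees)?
Model: a circular shaft in torsion, so phi = (T·L) / (G·J).
Convert to SI units:
  G = 77 GPa = 7.7 × 10¹⁰ Pa
Substitute:
  phi = (2250 × 1.93) / ((7.7 × 10¹⁰) × (7.09 × 10⁻⁶))
  phi = 0.007954 rad
Convert to degrees: phi = 0.007954 × 180/π = 0.4557°
Final answer: phi = 0.4557°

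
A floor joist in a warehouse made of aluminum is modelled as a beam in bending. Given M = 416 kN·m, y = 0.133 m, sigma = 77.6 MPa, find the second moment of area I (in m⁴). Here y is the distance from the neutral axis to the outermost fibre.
Model: a beam in bending, so sigma = (M·y) / I.
Solve for I: I = (M·y) / sigma.
Convert to SI units:
  M = 416 kN·m = 416000 N·m
  sigma = 77.6 MPa = 7.76 × 10⁷ Pa
Substitute:
  I = (416000 × 0.133) / (7.76 × 10⁷)
  I = 0.000713 m⁴
Final answer: I = 0.000713 m⁴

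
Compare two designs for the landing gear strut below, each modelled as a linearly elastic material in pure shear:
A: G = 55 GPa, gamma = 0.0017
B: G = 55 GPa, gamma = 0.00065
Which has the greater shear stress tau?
Model: a linearly elastic material in pure shear, so tau = G·gamma (SI units).
  A: tau = (5.5 × 10¹⁰) × 0.0017 = 9.35 × 10⁷ Pa = 93.5 MPa
  B: tau = (5.5 × 10¹⁰) × 0.00065 = 3.575 × 10⁷ Pa = 35.75 MPa
93.5 MPa > 35.75 MPa, so A is larger.
Final answer: A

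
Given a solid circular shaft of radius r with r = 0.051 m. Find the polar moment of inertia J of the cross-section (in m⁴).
Model: a solid circular shaft of radius r, so J = (π·r^4) / 2.
Substitute:
  J = (π × 0.051^4) / 2
  J = 1.063 × 10⁻⁵ m⁴
Final answer: J = 1.063 × 10⁻⁵ m⁴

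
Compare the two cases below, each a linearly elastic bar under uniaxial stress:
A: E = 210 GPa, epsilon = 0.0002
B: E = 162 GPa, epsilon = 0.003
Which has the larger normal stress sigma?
Model: a linearly elastic bar under uniaxial stress, so sigma = E·epsilon (SI units).
  A: sigma = (2.1 × 10¹¹) × 0.0002 = 4.2 × 10⁷ Pa = 42 MPa
  B: sigma = (1.62 × 10¹¹) × 0.003 = 4.86 × 10⁸ Pa = 486 MPa
486 MPa > 42 MPa, so B is larger.
Final answer: B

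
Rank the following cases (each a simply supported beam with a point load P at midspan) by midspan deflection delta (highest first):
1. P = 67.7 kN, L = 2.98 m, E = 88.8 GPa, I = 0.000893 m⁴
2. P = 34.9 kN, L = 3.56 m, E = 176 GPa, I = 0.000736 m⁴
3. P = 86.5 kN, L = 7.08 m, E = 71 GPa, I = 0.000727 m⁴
Model: a simply supported beam with a point load P at midspan, so delta = (P·L^3) / (48·E·I) (SI units).
  Case 1: delta = (67700 × 2.98^3) / (48 × (8.88 × 10¹⁰) × 0.000893) = 0.0004707 m = 0.4707 mm
  Case 2: delta = (34900 × 3.56^3) / (48 × (1.76 × 10¹¹) × 0.000736) = 0.0002532 m = 0.2532 mm
  Case 3: delta = (86500 × 7.08^3) / (48 × (7.1 × 10¹⁰) × 0.000727) = 0.01239 m = 12.39 mm
Ordering: 12.39 mm (case 3) > 0.4707 mm (case 1) > 0.2532 mm (case 2)
Final answer: 3, 1, 2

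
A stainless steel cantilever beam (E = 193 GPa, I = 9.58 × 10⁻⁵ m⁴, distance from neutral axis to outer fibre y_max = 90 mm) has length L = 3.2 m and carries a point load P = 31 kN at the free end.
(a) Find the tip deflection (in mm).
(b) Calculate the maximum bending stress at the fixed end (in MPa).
(a) Tip deflection of a cantilever with an end point load: δ = P·L^3 / (3·E·I). Convert P = 31 kN = 31000 N, E = 193 GPa = 1.93 × 10¹¹ Pa.
  δ = (31000 × 3.2^3) / (3 × (1.93 × 10¹¹) × (9.58 × 10⁻⁵)) = 0.01831 m = 18.31 mm
(b) Maximum bending moment at the fixed end: M = P·L = 31000 × 3.2 = 99200 N·m. Convert y_max = 90 mm = 0.09 m.
  σ = M·y_max / I = (99200 × 0.09) / (9.58 × 10⁻⁵) = 9.319 × 10⁷ Pa = 93.19 MPa
Final answer: (a) δ = 18.31 mm, (b) σ = 93.19 MPa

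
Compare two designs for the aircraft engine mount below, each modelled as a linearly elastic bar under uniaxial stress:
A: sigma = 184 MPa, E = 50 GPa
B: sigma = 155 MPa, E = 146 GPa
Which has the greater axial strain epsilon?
Model: a linearly elastic bar under uniaxial stress, so epsilon = sigma / E (SI units).
  A: epsilon = (1.84 × 10⁸) / (5 × 10¹⁰) = 0.00368
  B: epsilon = (1.55 × 10⁸) / (1.46 × 10¹¹) = 0.001062
0.00368 > 0.001062, so A is larger.
Final answer: A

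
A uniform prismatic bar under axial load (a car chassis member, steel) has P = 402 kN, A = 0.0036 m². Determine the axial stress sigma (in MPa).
Model: a uniform prismatic bar under axial load, so sigma = P / A.
Convert to SI units:
  P = 402 kN = 402000 N
Substitute:
  sigma = 402000 / 0.0036
  sigma = 1.117 × 10⁸ Pa
Convert: sigma = 1.117 × 10⁸ Pa = 111.7 MPa
Final answer: sigma = 111.7 MPa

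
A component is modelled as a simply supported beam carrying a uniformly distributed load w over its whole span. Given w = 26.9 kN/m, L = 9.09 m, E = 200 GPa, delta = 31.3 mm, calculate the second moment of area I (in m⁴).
Model: a simply supported beam carrying a uniformly distributed load w over its whole span, so delta = (5·w·L^4) / (384·E·I).
Solve for I: I = (5·w·L^4) / (384·delta·E).
Convert to SI units:
  w = 26.9 kN/m = 26900 N/m
  E = 200 GPa = 2 × 10¹¹ Pa
  delta = 31.3 mm = 0.0313 m
Substitute:
  I = (5 × 26900 × 9.09^4) / (384 × 0.0313 × (2 × 10¹¹))
  I = 0.000382 m⁴
Final answer: I = 0.000382 m⁴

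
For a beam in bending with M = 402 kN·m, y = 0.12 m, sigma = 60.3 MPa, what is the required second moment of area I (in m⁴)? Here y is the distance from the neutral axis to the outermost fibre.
Model: a beam in bending, so sigma = (M·y) / I.
Solve for I: I = (M·y) / sigma.
Convert to SI units:
  M = 402 kN·m = 402000 N·m
  sigma = 60.3 MPa = 6.03 × 10⁷ Pa
Substitute:
  I = (402000 × 0.12) / (6.03 × 10⁷)
  I = 0.0008 m⁴
Final answer: I = 0.0008 m⁴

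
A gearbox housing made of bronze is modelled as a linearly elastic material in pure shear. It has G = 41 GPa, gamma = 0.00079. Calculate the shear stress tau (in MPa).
Model: a linearly elastic material in pure shear, so tau = G·gamma.
Convert to SI units:
  G = 41 GPa = 4.1 × 10¹⁰ Pa
Substitute:
  tau = (4.1 × 10¹⁰) × 0.00079
  tau = 3.239 × 10⁷ Pa
Convert: tau = 3.239 × 10⁷ Pa = 32.39 MPa
Final answer: tau = 32.39 MPa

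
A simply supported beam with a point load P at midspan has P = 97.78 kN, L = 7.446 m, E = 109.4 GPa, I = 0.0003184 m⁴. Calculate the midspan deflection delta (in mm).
Model: a simply supported beam with a point load P at midspan, so delta = (P·L^3) / (48·E·I).
Convert to SI units:
  P = 97.78 kN = 97780 N
  E = 109.4 GPa = 1.094 × 10¹¹ Pa
Substitute:
  delta = (97780 × 7.446^3) / (48 × (1.094 × 10¹¹) × 0.0003184)
  delta = 0.02414 m
Convert: delta = 0.02414 m = 24.14 mm
Final answer: delta = 24.14 mm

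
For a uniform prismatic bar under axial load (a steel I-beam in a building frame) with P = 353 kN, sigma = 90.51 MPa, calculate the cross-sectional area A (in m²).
Model: a uniform prismatic bar under axial load, so sigma = P / A.
Solve for A: A = P / sigma.
Convert to SI units:
  P = 353 kN = 353000 N
  sigma = 90.51 MPa = 9.051 × 10⁷ Pa
Substitute:
  A = 353000 / (9.051 × 10⁷)
  A = 0.0039 m²
Final answer: A = 0.0039 m²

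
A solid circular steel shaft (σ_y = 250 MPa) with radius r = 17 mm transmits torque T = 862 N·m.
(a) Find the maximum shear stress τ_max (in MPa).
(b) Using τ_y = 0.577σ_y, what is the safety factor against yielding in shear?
(a) For a solid circular shaft, τ_max = T·r/J with J = π·r^4/2, i.e. τ_max = 2·T / (π·r^3). Convert r = 17 mm = 0.017 m.
  τ_max = (2 × 862) / (π × 0.017^3) = 1.117 × 10⁸ Pa = 111.7 MPa
(b) τ_y = 0.577 × 250 = 144.25 MPa
  SF = τ_y/τ_max = 144.25 / 111.7 = 1.291
Final answer: (a) τ_max = 111.7 MPa, (b) SF = 1.291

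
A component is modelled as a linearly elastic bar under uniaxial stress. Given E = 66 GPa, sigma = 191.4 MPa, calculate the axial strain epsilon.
Model: a linearly elastic bar under uniaxial stress, so sigma = E·epsilon.
Solve for epsilon: epsilon = sigma / E.
Convert to SI units:
  E = 66 GPa = 6.6 × 10¹⁰ Pa
  sigma = 191.4 MPa = 1.914 × 10⁸ Pa
Substitute:
  epsilon = (1.914 × 10⁸) / (6.6 × 10¹⁰)
  epsilon = 0.0029
Final answer: epsilon = 0.0029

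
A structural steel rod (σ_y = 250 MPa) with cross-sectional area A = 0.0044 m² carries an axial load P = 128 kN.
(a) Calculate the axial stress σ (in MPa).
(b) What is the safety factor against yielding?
(a) Axial stress σ = P/A. Convert P = 128 kN = 128000 N.
  σ = 128000 / 0.0044 = 2.909 × 10⁷ Pa = 29.09 MPa
(b) Safety factor SF = σ_y/σ = 250 / 29.09 = 8.594
Final answer: (a) σ = 29.09 MPa, (b) SF = 8.594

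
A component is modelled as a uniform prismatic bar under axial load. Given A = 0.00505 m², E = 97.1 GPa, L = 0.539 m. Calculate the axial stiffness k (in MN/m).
Model: a uniform prismatic bar under axial load, so k = (A·E) / L.
Convert to SI units:
  E = 97.1 GPa = 9.71 × 10¹⁰ Pa
Substitute:
  k = (0.00505 × (9.71 × 10¹⁰)) / 0.539
  k = 9.097 × 10⁸ N/m
Convert: k = 9.097 × 10⁸ N/m = 909.7 MN/m
Final answer: k = 909.7 MN/m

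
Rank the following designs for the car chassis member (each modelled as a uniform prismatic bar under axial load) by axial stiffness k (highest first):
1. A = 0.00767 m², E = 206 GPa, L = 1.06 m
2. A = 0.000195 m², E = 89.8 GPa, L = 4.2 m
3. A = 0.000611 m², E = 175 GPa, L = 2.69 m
Model: a uniform prismatic bar under axial load, so k = (A·E) / L (SI units).
  Case 1: k = (0.00767 × (2.06 × 10¹¹)) / 1.06 = 1.491 × 10⁹ N/m = 1491 MN/m
  Case 2: k = (0.000195 × (8.98 × 10¹⁰)) / 4.2 = 4.169 × 10⁶ N/m = 4.169 MN/m
  Case 3: k = (0.000611 × (1.75 × 10¹¹)) / 2.69 = 3.975 × 10⁷ N/m = 39.75 MN/m
Ordering: 1491 MN/m (case 1) > 39.75 MN/m (case 3) > 4.169 MN/m (case 2)
Final answer: 1, 3, 2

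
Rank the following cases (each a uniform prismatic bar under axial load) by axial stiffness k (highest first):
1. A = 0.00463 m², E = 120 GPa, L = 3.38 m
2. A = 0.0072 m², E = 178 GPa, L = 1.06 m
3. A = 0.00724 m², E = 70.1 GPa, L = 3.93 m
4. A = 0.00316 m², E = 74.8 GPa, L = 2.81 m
Model: a uniform prismatic bar under axial load, so k = (A·E) / L (SI units).
  Case 1: k = (0.00463 × (1.2 × 10¹¹)) / 3.38 = 1.644 × 10⁸ N/m = 164.4 MN/m
  Case 2: k = (0.0072 × (1.78 × 10¹¹)) / 1.06 = 1.209 × 10⁹ N/m = 1209 MN/m
  Case 3: k = (0.00724 × (7.01 × 10¹⁰)) / 3.93 = 1.291 × 10⁸ N/m = 129.1 MN/m
  Case 4: k = (0.00316 × (7.48 × 10¹⁰)) / 2.81 = 8.412 × 10⁷ N/m = 84.12 MN/m
Ordering: 1209 MN/m (case 2) > 164.4 MN/m (case 1) > 129.1 MN/m (case 3) > 84.12 MN/m (case 4)
Final answer: 2, 1, 3, 4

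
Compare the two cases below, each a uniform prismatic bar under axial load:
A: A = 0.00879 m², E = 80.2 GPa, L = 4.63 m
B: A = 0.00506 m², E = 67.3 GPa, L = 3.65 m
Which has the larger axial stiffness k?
Model: a uniform prismatic bar under axial load, so k = (A·E) / L (SI units).
  A: k = (0.00879 × (8.02 × 10¹⁰)) / 4.63 = 1.523 × 10⁸ N/m = 152.3 MN/m
  B: k = (0.00506 × (6.73 × 10¹⁰)) / 3.65 = 9.33 × 10⁷ N/m = 93.3 MN/m
152.3 MN/m > 93.3 MN/m, so A is larger.
Final answer: A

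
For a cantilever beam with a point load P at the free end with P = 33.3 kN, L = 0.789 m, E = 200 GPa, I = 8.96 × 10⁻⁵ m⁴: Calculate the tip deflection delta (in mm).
Model: a cantilever beam with a point load P at the free end, so delta = (P·L^3) / (3·E·I).
Convert to SI units:
  P = 33.3 kN = 33300 N
  E = 200 GPa = 2 × 10¹¹ Pa
Substitute:
  delta = (33300 × 0.789^3) / (3 × (2 × 10¹¹) × (8.96 × 10⁻⁵))
  delta = 0.0003042 m
Convert: delta = 0.0003042 m = 0.3042 mm
Final answer: delta = 0.3042 mm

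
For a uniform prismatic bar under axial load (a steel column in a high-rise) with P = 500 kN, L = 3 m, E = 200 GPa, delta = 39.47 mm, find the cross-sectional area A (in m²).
Model: a uniform prismatic bar under axial load, so delta = (P·L) / (A·E).
Solve for A: A = (P·L) / (delta·E).
Convert to SI units:
  P = 500 kN = 500000 N
  E = 200 GPa = 2 × 10¹¹ Pa
  delta = 39.47 mm = 0.03947 m
Substitute:
  A = (500000 × 3) / (0.03947 × (2 × 10¹¹))
  A = 0.00019 m²
Final answer: A = 0.00019 m²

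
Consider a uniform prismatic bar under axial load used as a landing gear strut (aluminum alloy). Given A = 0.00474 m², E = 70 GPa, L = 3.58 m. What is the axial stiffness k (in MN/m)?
Model: a uniform prismatic bar under axial load, so k = (A·E) / L.
Convert to SI units:
  E = 70 GPa = 7 × 10¹⁰ Pa
Substitute:
  k = (0.00474 × (7 × 10¹⁰)) / 3.58
  k = 9.268 × 10⁷ N/m
Convert: k = 9.268 × 10⁷ N/m = 92.68 MN/m
Final answer: k = 92.68 MN/m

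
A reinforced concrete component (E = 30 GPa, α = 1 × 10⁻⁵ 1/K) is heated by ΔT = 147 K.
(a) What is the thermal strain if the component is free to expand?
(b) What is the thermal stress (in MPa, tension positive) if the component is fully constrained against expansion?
(a) Free thermal strain ε_th = α·ΔT = (1 × 10⁻⁵) × 147 = 0.00147
(b) Fully constrained, the expansion is suppressed, so σ = -E·α·ΔT. Convert E = 30 GPa = 3 × 10¹⁰ Pa.
  σ = -(3 × 10¹⁰) × (1 × 10⁻⁵) × 147 = -4.41 × 10⁷ Pa = -44.1 MPa (compressive)
Final answer: (a) ε_th = 0.00147, (b) σ = -44.1 MPa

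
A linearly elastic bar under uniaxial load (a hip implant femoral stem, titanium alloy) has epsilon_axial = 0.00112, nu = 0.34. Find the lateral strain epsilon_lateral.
Model: a linearly elastic bar under uniaxial load, so epsilon_lateral = -nu·epsilon_axial.
Substitute:
  epsilon_lateral = -(0.34 × 0.00112)
  epsilon_lateral = -0.0003808
Final answer: epsilon_lateral = -0.0003808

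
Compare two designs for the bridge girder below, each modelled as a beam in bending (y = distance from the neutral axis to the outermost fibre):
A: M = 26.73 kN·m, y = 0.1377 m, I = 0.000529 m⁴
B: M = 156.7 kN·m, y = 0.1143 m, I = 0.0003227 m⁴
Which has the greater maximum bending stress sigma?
Model: a beam in bending (y = distance from the neutral axis to the outermost fibre), so sigma = (M·y) / I (SI units).
  A: sigma = (26730 × 0.1377) / 0.000529 = 6.958 × 10⁶ Pa = 6.958 MPa
  B: sigma = (156700 × 0.1143) / 0.0003227 = 5.55 × 10⁷ Pa = 55.5 MPa
55.5 MPa > 6.958 MPa, so B is larger.
Final answer: B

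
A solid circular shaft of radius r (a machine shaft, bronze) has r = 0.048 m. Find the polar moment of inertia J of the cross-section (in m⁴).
Model: a solid circular shaft of radius r, so J = (π·r^4) / 2.
Substitute:
  J = (π × 0.048^4) / 2
  J = 8.338 × 10⁻⁶ m⁴
Final answer: J = 8.338 × 10⁻⁶ m⁴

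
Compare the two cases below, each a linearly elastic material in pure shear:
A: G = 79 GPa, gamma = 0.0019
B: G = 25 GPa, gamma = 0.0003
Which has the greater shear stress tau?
Model: a linearly elastic material in pure shear, so tau = G·gamma (SI units).
  A: tau = (7.9 × 10¹⁰) × 0.0019 = 1.501 × 10⁸ Pa = 150.1 MPa
  B: tau = (2.5 × 10¹⁰) × 0.0003 = 7.5 × 10⁶ Pa = 7.5 MPa
150.1 MPa > 7.5 MPa, so A is larger.
Final answer: A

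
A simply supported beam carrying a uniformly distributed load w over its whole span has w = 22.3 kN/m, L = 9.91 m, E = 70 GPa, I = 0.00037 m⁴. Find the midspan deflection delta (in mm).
Model: a simply supported beam carrying a uniformly distributed load w over its whole span, so delta = (5·w·L^4) / (384·E·I).
Convert to SI units:
  w = 22.3 kN/m = 22300 N/m
  E = 70 GPa = 7 × 10¹⁰ Pa
Substitute:
  delta = (5 × 22300 × 9.91^4) / (384 × (7 × 10¹⁰) × 0.00037)
  delta = 0.1081 m
Convert: delta = 0.1081 m = 108.1 mm
Final answer: delta = 108.1 mm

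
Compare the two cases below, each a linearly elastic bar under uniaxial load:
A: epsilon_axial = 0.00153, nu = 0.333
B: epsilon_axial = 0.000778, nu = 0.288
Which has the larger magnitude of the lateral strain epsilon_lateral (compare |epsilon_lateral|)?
Model: a linearly elastic bar under uniaxial load, so epsilon_lateral = -nu·epsilon_axial (SI units).
  A: epsilon_lateral = -(0.333 × 0.00153) = -0.0005095
  B: epsilon_lateral = -(0.288 × 0.000778) = -0.0002241
|epsilon_lateral|: A = 0.0005095, B = 0.0002241, so A is larger in magnitude.
Final answer: A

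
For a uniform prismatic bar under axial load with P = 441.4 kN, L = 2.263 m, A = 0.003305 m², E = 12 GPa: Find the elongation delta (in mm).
Model: a uniform prismatic bar under axial load, so delta = (P·L) / (A·E).
Convert to SI units:
  P = 441.4 kN = 441400 N
  E = 12 GPa = 1.2 × 10¹⁰ Pa
Substitute:
  delta = (441400 × 2.263) / (0.003305 × (1.2 × 10¹⁰))
  delta = 0.02519 m
Convert: delta = 0.02519 m = 25.19 mm
Final answer: delta = 25.19 mm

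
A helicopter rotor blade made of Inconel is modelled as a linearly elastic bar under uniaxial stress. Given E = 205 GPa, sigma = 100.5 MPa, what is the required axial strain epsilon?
Model: a linearly elastic bar under uniaxial stress, so sigma = E·epsilon.
Solve for epsilon: epsilon = sigma / E.
Convert to SI units:
  E = 205 GPa = 2.05 × 10¹¹ Pa
  sigma = 100.5 MPa = 1.005 × 10⁸ Pa
Substitute:
  epsilon = (1.005 × 10⁸) / (2.05 × 10¹¹)
  epsilon = 0.0004902
Final answer: epsilon = 0.0004902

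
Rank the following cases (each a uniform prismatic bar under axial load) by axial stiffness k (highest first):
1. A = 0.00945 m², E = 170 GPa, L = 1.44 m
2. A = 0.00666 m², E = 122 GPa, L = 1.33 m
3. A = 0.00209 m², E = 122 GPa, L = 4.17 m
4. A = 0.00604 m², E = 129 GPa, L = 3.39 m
Model: a uniform prismatic bar under axial load, so k = (A·E) / L (SI units).
  Case 1: k = (0.00945 × (1.7 × 10¹¹)) / 1.44 = 1.116 × 10⁹ N/m = 1116 MN/m
  Case 2: k = (0.00666 × (1.22 × 10¹¹)) / 1.33 = 6.109 × 10⁸ N/m = 610.9 MN/m
  Case 3: k = (0.00209 × (1.22 × 10¹¹)) / 4.17 = 6.115 × 10⁷ N/m = 61.15 MN/m
  Case 4: k = (0.00604 × (1.29 × 10¹¹)) / 3.39 = 2.298 × 10⁸ N/m = 229.8 MN/m
Ordering: 1116 MN/m (case 1) > 610.9 MN/m (case 2) > 229.8 MN/m (case 4) > 61.15 MN/m (case 3)
Final answer: 1, 2, 4, 3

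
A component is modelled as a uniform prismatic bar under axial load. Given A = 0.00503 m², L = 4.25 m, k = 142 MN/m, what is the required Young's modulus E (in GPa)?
Model: a uniform prismatic bar under axial load, so k = (A·E) / L.
Solve for E: E = (k·L) / A.
Convert to SI units:
  k = 142 MN/m = 1.42 × 10⁸ N/m
Substitute:
  E = ((1.42 × 10⁸) × 4.25) / 0.00503
  E = 1.2 × 10¹¹ Pa
Convert: E = 1.2 × 10¹¹ Pa = 120 GPa
Final answer: E = 120 GPa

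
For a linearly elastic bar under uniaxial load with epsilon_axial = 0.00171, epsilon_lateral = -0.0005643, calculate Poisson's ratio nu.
Model: a linearly elastic bar under uniaxial load, so epsilon_lateral = -nu·epsilon_axial.
Solve for nu: nu = -epsilon_lateral / epsilon_axial.
Substitute:
  nu = -(-0.0005643) / 0.00171
  nu = 0.33
Final answer: nu = 0.33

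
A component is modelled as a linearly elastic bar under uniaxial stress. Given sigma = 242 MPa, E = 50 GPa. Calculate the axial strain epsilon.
Model: a linearly elastic bar under uniaxial stress, so epsilon = sigma / E.
Convert to SI units:
  sigma = 242 MPa = 2.42 × 10⁸ Pa
  E = 50 GPa = 5 × 10¹⁰ Pa
Substitute:
  epsilon = (2.42 × 10⁸) / (5 × 10¹⁰)
  epsilon = 0.00484
Final answer: epsilon = 0.00484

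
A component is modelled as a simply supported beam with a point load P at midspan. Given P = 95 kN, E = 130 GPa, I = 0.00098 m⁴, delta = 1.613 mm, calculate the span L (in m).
Model: a simply supported beam with a point load P at midspan, so delta = (P·L^3) / (48·E·I).
Solve for L: L = ((48·delta·E·I) / P)^(1/3).
Convert to SI units:
  P = 95 kN = 95000 N
  E = 130 GPa = 1.3 × 10¹¹ Pa
  delta = 1.613 mm = 0.001613 m
Substitute:
  L = ((48 × 0.001613 × (1.3 × 10¹¹) × 0.00098) / 95000)^(1/3)
  L = 4.7 m
Final answer: L = 4.7 m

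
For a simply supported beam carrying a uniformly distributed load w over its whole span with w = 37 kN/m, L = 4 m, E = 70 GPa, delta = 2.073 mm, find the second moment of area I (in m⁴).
Model: a simply supported beam carrying a uniformly distributed load w over its whole span, so delta = (5·w·L^4) / (384·E·I).
Solve for I: I = (5·w·L^4) / (384·delta·E).
Convert to SI units:
  w = 37 kN/m = 37000 N/m
  E = 70 GPa = 7 × 10¹⁰ Pa
  delta = 2.073 mm = 0.002073 m
Substitute:
  I = (5 × 37000 × 4^4) / (384 × 0.002073 × (7 × 10¹⁰))
  I = 0.0008499 m⁴
Final answer: I = 0.0008499 m⁴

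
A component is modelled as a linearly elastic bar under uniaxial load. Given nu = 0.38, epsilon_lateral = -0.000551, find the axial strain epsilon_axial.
Model: a linearly elastic bar under uniaxial load, so epsilon_lateral = -nu·epsilon_axial.
Solve for epsilon_axial: epsilon_axial = -epsilon_lateral / nu.
Substitute:
  epsilon_axial = -(-0.000551) / 0.38
  epsilon_axial = 0.00145
Final answer: epsilon_axial = 0.00145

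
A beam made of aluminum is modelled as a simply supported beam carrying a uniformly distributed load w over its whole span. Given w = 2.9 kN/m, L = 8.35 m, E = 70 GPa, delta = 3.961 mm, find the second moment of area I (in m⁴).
Model: a simply supported beam carrying a uniformly distributed load w over its whole span, so delta = (5·w·L^4) / (384·E·I).
Solve for I: I = (5·w·L^4) / (384·delta·E).
Convert to SI units:
  w = 2.9 kN/m = 2900 N/m
  E = 70 GPa = 7 × 10¹⁰ Pa
  delta = 3.961 mm = 0.003961 m
Substitute:
  I = (5 × 2900 × 8.35^4) / (384 × 0.003961 × (7 × 10¹⁰))
  I = 0.000662 m⁴
Final answer: I = 0.000662 m⁴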